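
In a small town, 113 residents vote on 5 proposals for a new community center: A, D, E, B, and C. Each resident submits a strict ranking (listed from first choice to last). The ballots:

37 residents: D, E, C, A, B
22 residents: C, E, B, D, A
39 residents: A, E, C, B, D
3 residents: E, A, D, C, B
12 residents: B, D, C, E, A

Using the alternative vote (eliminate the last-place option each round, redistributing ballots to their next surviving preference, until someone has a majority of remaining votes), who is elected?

Round 1: A 39, D 37, E 3, B 12, C 22. Eliminate E.
Round 2: A 42, D 37, B 12, C 22. Eliminate B.
Round 3: A 42, D 49, C 22. Eliminate C.
Round 4: A 42, D 71. D has a majority.

D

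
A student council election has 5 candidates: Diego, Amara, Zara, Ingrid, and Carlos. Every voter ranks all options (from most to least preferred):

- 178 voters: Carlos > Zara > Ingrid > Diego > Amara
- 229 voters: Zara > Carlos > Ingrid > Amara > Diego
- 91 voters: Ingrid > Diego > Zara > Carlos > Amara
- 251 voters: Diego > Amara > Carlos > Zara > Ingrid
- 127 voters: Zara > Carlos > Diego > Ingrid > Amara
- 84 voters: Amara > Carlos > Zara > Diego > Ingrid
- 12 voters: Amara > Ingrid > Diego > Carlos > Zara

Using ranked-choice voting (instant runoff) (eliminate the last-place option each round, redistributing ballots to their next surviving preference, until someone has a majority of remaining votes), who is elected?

Round 1: Diego 251, Amara 96, Zara 356, Ingrid 91, Carlos 178. Eliminate Ingrid.
Round 2: Diego 342, Amara 96, Zara 356, Carlos 178. Eliminate Amara.
Round 3: Diego 354, Zara 356, Carlos 262. Eliminate Carlos.
Round 4: Diego 354, Zara 618. Zara has a majority.

Zara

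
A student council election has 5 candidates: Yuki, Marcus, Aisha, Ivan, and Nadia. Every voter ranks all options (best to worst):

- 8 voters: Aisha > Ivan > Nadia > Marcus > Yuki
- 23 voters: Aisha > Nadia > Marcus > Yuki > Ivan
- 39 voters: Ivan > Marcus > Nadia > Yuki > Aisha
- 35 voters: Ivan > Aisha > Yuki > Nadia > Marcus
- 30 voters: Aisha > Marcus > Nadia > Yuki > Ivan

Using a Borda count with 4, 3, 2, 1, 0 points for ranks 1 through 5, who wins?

Yuki: 8·0 + 23·1 + 39·1 + 35·2 + 30·1 = 162
Marcus: 8·1 + 23·2 + 39·3 + 35·0 + 30·3 = 261
Aisha: 8·4 + 23·4 + 39·0 + 35·3 + 30·4 = 349
Ivan: 8·3 + 23·0 + 39·4 + 35·4 + 30·0 = 320
Nadia: 8·2 + 23·3 + 39·2 + 35·1 + 30·2 = 258
Aisha has the highest Borda score (349).

Aisha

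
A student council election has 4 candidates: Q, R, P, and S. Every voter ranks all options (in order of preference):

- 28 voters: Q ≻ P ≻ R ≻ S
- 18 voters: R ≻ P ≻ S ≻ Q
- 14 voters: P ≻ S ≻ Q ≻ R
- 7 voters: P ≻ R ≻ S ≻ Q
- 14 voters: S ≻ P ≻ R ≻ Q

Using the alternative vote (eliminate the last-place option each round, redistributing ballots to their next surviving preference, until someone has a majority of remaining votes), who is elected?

P

Round 1: Q 28, R 18, P 21, S 14. Eliminate S.
Round 2: Q 28, R 18, P 35. Eliminate R.
Round 3: Q 28, P 53. P has a majority.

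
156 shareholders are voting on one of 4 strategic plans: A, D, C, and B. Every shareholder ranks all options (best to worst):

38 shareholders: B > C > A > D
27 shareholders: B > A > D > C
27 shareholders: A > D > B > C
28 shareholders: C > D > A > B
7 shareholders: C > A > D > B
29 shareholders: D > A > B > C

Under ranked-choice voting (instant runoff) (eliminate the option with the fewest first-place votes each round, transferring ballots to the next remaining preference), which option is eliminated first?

A

Round 1: A 27, D 29, C 35, B 65. Eliminate A.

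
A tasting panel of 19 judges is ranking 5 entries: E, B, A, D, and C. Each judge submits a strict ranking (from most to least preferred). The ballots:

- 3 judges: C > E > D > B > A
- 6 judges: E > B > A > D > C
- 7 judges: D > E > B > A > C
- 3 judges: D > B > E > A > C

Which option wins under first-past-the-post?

First-place votes: E 6, B 0, A 0, D 10, C 3.
D has the most first-place votes.

D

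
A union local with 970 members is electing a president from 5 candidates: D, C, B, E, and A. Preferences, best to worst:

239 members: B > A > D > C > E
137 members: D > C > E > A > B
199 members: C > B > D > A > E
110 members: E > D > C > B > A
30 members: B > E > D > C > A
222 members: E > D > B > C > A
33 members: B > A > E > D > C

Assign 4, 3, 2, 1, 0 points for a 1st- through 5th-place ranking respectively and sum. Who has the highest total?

D: 239·2 + 137·4 + 199·2 + 110·3 + 30·2 + 222·3 + 33·1 = 2513
C: 239·1 + 137·3 + 199·4 + 110·2 + 30·1 + 222·1 + 33·0 = 1918
B: 239·4 + 137·0 + 199·3 + 110·1 + 30·4 + 222·2 + 33·4 = 2359
E: 239·0 + 137·2 + 199·0 + 110·4 + 30·3 + 222·4 + 33·2 = 1758
A: 239·3 + 137·1 + 199·1 + 110·0 + 30·0 + 222·0 + 33·3 = 1152
D has the highest Borda score (2513).

D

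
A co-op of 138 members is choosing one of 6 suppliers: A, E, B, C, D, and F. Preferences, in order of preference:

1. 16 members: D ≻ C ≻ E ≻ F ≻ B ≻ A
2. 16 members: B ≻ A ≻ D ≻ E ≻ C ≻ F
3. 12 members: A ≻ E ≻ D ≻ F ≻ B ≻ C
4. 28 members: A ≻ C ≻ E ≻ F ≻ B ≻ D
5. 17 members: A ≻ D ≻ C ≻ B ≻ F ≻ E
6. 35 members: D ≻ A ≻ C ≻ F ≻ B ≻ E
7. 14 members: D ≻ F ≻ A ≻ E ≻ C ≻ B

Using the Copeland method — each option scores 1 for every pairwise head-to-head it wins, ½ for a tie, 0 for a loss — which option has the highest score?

A: beats E, B, C, D, and F → score 5.
E: beats B and F; loses to A, C, and D → score 2.
B: loses to A, E, C, D, and F → score 0.
C: beats E, B, and F; loses to A and D → score 3.
D: beats E, B, C, and F; loses to A → score 4.
F: beats B; loses to A, E, C, and D → score 1.
A has the best pairwise record.

A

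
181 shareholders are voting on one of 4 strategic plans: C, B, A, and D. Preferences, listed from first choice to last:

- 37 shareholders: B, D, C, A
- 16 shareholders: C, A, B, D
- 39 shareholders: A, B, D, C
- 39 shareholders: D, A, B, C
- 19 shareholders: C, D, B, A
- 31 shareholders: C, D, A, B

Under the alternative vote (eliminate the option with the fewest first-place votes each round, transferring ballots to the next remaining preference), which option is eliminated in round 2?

A

Round 1: C 66, B 37, A 39, D 39. Eliminate B.
Round 2: C 66, A 39, D 76. Eliminate A.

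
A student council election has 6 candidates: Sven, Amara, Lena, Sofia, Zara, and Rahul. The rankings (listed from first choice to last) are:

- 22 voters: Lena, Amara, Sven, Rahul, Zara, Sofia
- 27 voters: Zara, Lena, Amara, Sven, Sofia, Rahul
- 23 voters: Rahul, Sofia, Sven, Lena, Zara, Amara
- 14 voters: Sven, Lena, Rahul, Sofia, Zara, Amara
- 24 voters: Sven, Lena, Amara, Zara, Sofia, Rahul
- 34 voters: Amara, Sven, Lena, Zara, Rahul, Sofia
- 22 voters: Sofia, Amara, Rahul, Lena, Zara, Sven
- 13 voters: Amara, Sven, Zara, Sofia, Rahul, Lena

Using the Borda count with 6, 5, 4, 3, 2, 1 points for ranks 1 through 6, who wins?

Sven

Sven: 22·4 + 27·3 + 23·4 + 14·6 + 24·6 + 34·5 + 22·1 + 13·5 = 746
Amara: 22·5 + 27·4 + 23·1 + 14·1 + 24·4 + 34·6 + 22·5 + 13·6 = 743
Lena: 22·6 + 27·5 + 23·3 + 14·5 + 24·5 + 34·4 + 22·3 + 13·1 = 741
Sofia: 22·1 + 27·2 + 23·5 + 14·3 + 24·2 + 34·1 + 22·6 + 13·3 = 486
Zara: 22·2 + 27·6 + 23·2 + 14·2 + 24·3 + 34·3 + 22·2 + 13·4 = 550
Rahul: 22·3 + 27·1 + 23·6 + 14·4 + 24·1 + 34·2 + 22·4 + 13·2 = 493
Sven has the highest Borda score (746).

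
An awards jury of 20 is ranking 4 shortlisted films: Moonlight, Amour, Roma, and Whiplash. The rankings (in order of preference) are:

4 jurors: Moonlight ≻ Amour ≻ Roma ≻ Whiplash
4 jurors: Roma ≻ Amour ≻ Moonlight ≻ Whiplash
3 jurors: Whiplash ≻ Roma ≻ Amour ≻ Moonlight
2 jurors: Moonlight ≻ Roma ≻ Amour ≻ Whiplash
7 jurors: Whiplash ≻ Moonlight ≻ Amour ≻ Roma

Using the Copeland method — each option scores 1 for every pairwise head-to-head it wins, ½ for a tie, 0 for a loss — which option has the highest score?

Moonlight

Moonlight: beats Amour and Roma; ties Whiplash → score 2.5.
Amour: beats Roma; ties Whiplash; loses to Moonlight → score 1.5.
Roma: ties Whiplash; loses to Moonlight and Amour → score 0.5.
Whiplash: ties Moonlight, Amour, and Roma → score 1.5.
Moonlight has the best pairwise record.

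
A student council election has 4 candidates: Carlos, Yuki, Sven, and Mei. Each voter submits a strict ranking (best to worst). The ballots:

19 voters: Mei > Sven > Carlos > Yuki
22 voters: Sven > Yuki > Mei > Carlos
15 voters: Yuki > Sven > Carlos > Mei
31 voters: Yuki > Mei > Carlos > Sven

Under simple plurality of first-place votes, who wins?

Yuki

First-place votes: Carlos 0, Yuki 46, Sven 22, Mei 19.
Yuki has the most first-place votes.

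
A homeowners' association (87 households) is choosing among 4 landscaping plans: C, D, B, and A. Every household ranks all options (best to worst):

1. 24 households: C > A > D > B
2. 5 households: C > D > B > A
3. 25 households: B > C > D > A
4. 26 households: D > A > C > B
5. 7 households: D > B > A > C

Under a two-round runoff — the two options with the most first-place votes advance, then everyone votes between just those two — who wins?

C

Round 1 first-place votes: C 29, D 33, B 25, A 0.
D and C advance.
Runoff: D is preferred to C by 33 voters; C by 54.
C wins the runoff.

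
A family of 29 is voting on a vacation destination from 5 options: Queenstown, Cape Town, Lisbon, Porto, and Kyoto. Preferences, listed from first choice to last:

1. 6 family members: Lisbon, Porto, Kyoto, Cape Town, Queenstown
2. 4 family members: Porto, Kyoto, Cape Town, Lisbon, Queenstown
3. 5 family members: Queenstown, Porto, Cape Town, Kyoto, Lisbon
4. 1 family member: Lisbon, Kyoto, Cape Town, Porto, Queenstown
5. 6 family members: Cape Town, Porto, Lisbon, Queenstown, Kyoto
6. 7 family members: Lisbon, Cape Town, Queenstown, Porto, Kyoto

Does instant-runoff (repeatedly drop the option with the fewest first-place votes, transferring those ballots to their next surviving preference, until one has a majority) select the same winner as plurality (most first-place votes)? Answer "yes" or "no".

Instant-runoff — R1 Queenstown 5, Cape Town 6, Lisbon 14, Porto 4, Kyoto 0 (Kyoto out); R2 Queenstown 5, Cape Town 6, Lisbon 14, Porto 4 (Porto out); R3 Queenstown 5, Cape Town 10, Lisbon 14 (Queenstown out); R4 Cape Town 15, Lisbon 14 (Cape Town winner). Winner: Cape Town.
Plurality — first-place votes: Queenstown 5, Cape Town 6, Lisbon 14, Porto 4, Kyoto 0. Winner: Lisbon.
The two methods disagree.

no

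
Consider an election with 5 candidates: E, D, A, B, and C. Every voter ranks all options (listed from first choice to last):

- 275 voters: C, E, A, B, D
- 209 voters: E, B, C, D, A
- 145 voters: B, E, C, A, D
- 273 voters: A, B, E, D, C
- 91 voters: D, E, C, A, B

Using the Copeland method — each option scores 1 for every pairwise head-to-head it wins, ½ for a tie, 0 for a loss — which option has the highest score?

E

E: beats D, A, B, and C → score 4.
D: loses to E, A, B, and C → score 0.
A: beats D and B; loses to E and C → score 2.
B: beats D and C; loses to E and A → score 2.
C: beats D and A; loses to E and B → score 2.
E has the best pairwise record.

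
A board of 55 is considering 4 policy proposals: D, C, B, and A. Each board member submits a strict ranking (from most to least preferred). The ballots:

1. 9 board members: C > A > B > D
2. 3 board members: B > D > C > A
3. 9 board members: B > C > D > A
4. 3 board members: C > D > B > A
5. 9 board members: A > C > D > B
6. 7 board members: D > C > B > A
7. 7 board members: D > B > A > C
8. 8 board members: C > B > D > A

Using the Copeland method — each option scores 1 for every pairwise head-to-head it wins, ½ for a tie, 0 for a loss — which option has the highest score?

C

D: beats A; loses to C and B → score 1.
C: beats D, B, and A → score 3.
B: beats D and A; loses to C → score 2.
A: loses to D, C, and B → score 0.
C has the best pairwise record.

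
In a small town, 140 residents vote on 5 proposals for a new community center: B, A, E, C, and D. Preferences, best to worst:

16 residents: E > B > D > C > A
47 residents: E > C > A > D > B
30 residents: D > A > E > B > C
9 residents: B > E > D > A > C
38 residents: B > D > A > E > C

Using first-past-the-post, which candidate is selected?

E

First-place votes: B 47, A 0, E 63, C 0, D 30.
E has the most first-place votes.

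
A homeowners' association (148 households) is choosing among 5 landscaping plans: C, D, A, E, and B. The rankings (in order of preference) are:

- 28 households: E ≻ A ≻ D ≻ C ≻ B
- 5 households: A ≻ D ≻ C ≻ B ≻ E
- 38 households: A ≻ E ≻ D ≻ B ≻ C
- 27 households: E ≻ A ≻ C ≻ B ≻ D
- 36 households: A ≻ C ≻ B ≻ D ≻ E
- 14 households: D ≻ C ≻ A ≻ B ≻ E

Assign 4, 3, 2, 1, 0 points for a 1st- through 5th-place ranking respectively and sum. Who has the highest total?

A

C: 28·1 + 5·2 + 38·0 + 27·2 + 36·3 + 14·3 = 242
D: 28·2 + 5·3 + 38·2 + 27·0 + 36·1 + 14·4 = 239
A: 28·3 + 5·4 + 38·4 + 27·3 + 36·4 + 14·2 = 509
E: 28·4 + 5·0 + 38·3 + 27·4 + 36·0 + 14·0 = 334
B: 28·0 + 5·1 + 38·1 + 27·1 + 36·2 + 14·1 = 156
A has the highest Borda score (509).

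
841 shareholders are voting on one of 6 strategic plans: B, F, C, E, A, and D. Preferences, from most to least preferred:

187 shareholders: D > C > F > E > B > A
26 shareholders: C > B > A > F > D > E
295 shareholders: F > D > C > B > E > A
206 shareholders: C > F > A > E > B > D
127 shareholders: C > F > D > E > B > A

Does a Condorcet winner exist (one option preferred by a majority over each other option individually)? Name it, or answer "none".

none

Checking pairwise contests:
F beats B 815–26.
C beats F 546–295.
D beats C 482–359.
F beats E 841–0.
B beats A 635–206.
F beats D 654–187.
Every option loses at least one head-to-head, so there is no Condorcet winner.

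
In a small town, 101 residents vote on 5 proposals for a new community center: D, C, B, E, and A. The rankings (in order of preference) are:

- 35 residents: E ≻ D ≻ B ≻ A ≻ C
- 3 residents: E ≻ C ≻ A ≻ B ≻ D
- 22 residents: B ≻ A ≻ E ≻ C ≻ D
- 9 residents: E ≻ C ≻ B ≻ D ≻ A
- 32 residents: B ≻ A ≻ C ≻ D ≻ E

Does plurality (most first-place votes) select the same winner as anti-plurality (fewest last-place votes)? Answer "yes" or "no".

yes

Plurality — first-place votes: D 0, C 0, B 54, E 47, A 0. Winner: B.
Anti-plurality — last-place votes: D 25, C 35, B 0, E 32, A 9. Winner: B.
The two methods agree.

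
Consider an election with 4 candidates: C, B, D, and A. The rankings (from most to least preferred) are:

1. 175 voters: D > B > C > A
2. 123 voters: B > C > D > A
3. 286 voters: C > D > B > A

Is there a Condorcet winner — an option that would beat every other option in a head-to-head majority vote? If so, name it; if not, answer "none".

none

Checking pairwise contests:
B beats C 298–286.
D beats B 461–123.
C beats D 409–175.
C beats A 584–0.
Every option loses at least one head-to-head, so there is no Condorcet winner.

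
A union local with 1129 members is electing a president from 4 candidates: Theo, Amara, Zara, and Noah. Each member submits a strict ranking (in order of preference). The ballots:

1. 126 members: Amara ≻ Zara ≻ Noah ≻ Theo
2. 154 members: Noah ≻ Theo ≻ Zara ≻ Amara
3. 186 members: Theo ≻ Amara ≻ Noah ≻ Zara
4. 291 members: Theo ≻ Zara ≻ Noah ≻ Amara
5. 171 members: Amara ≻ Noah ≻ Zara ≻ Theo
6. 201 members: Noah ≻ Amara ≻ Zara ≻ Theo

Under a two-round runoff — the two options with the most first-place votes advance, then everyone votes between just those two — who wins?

Round 1 first-place votes: Theo 477, Amara 297, Zara 0, Noah 355.
Theo and Noah advance.
Runoff: Theo is preferred to Noah by 477 voters; Noah by 652.
Noah wins the runoff.

Noah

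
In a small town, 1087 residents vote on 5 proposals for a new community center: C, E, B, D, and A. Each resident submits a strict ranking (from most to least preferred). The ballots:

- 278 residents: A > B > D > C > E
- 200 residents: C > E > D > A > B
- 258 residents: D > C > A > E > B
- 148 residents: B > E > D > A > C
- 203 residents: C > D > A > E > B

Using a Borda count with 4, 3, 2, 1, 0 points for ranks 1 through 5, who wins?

C: 278·1 + 200·4 + 258·3 + 148·0 + 203·4 = 2664
E: 278·0 + 200·3 + 258·1 + 148·3 + 203·1 = 1505
B: 278·3 + 200·0 + 258·0 + 148·4 + 203·0 = 1426
D: 278·2 + 200·2 + 258·4 + 148·2 + 203·3 = 2893
A: 278·4 + 200·1 + 258·2 + 148·1 + 203·2 = 2382
D has the highest Borda score (2893).

D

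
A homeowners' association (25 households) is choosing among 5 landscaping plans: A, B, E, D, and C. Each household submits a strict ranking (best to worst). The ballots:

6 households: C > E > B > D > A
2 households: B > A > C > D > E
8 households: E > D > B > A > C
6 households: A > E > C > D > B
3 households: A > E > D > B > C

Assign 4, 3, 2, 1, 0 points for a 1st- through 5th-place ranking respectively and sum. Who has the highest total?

A: 6·0 + 2·3 + 8·1 + 6·4 + 3·4 = 50
B: 6·2 + 2·4 + 8·2 + 6·0 + 3·1 = 39
E: 6·3 + 2·0 + 8·4 + 6·3 + 3·3 = 77
D: 6·1 + 2·1 + 8·3 + 6·1 + 3·2 = 44
C: 6·4 + 2·2 + 8·0 + 6·2 + 3·0 = 40
E has the highest Borda score (77).

E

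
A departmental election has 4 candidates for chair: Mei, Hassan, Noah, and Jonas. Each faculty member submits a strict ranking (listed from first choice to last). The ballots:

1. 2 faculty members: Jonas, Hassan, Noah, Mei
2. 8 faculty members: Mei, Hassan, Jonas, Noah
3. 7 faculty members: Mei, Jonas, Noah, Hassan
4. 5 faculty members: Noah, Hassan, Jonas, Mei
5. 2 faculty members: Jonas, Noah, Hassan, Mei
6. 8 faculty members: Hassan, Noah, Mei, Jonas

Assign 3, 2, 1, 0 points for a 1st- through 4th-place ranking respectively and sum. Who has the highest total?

Mei: 2·0 + 8·3 + 7·3 + 5·0 + 2·0 + 8·1 = 53
Hassan: 2·2 + 8·2 + 7·0 + 5·2 + 2·1 + 8·3 = 56
Noah: 2·1 + 8·0 + 7·1 + 5·3 + 2·2 + 8·2 = 44
Jonas: 2·3 + 8·1 + 7·2 + 5·1 + 2·3 + 8·0 = 39
Hassan has the highest Borda score (56).

Hassan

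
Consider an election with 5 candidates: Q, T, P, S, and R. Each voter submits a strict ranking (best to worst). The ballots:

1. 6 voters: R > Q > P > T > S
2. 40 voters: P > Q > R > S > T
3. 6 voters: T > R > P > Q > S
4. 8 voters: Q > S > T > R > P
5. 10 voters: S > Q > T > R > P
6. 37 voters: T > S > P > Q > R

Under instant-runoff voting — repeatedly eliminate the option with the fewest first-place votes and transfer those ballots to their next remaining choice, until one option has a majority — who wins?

T

Round 1: Q 8, T 43, P 40, S 10, R 6. Eliminate R.
Round 2: Q 14, T 43, P 40, S 10. Eliminate S.
Round 3: Q 24, T 43, P 40. Eliminate Q.
Round 4: T 61, P 46. T has a majority.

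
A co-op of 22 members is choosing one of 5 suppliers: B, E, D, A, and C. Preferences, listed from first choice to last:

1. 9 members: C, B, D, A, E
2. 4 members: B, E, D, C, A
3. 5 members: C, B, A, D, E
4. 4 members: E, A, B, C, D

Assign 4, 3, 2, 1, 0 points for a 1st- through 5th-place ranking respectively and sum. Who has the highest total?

B

B: 9·3 + 4·4 + 5·3 + 4·2 = 66
E: 9·0 + 4·3 + 5·0 + 4·4 = 28
D: 9·2 + 4·2 + 5·1 + 4·0 = 31
A: 9·1 + 4·0 + 5·2 + 4·3 = 31
C: 9·4 + 4·1 + 5·4 + 4·1 = 64
B has the highest Borda score (66).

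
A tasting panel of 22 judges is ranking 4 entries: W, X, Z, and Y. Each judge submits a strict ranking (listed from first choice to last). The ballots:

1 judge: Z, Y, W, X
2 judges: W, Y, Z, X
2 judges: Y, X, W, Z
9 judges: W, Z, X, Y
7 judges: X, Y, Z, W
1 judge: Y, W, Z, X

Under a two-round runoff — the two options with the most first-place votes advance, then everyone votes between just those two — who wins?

W

Round 1 first-place votes: W 11, X 7, Z 1, Y 3.
W and X advance.
Runoff: W is preferred to X by 13 voters; X by 9.
W wins the runoff.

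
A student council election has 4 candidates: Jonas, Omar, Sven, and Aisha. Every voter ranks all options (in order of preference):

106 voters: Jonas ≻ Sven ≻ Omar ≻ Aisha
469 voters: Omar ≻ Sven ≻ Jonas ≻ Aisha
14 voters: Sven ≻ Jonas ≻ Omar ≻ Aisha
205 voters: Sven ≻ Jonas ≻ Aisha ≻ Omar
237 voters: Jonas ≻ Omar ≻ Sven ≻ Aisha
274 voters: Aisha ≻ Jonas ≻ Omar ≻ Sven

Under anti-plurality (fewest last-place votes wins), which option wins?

Last-place votes: Jonas 0, Omar 205, Sven 274, Aisha 826.
Jonas is ranked last by the fewest voters, so Jonas wins.

Jonas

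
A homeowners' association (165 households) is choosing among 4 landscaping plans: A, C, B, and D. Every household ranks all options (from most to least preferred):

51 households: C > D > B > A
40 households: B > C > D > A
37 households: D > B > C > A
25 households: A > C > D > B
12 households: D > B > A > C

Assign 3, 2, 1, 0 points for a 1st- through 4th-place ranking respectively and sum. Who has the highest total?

A: 51·0 + 40·0 + 37·0 + 25·3 + 12·1 = 87
C: 51·3 + 40·2 + 37·1 + 25·2 + 12·0 = 320
B: 51·1 + 40·3 + 37·2 + 25·0 + 12·2 = 269
D: 51·2 + 40·1 + 37·3 + 25·1 + 12·3 = 314
C has the highest Borda score (320).

C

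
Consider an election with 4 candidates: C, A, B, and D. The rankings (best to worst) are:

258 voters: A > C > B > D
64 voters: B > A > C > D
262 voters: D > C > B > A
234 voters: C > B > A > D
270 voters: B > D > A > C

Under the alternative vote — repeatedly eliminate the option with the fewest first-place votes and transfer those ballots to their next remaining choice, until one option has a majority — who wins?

B

Round 1: C 234, A 258, B 334, D 262. Eliminate C.
Round 2: A 258, B 568, D 262. B has a majority.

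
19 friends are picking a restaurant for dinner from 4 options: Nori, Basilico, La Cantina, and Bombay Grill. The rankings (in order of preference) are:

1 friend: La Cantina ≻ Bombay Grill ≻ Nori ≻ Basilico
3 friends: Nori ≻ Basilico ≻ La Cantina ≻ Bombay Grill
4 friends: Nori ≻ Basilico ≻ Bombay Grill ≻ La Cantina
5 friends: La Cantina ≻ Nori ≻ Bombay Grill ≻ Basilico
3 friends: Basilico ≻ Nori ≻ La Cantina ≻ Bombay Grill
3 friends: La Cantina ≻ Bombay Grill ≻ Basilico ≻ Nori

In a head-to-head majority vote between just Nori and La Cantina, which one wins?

Voters preferring Nori to La Cantina: 10; preferring La Cantina to Nori: 9.
Nori wins the head-to-head.

Nori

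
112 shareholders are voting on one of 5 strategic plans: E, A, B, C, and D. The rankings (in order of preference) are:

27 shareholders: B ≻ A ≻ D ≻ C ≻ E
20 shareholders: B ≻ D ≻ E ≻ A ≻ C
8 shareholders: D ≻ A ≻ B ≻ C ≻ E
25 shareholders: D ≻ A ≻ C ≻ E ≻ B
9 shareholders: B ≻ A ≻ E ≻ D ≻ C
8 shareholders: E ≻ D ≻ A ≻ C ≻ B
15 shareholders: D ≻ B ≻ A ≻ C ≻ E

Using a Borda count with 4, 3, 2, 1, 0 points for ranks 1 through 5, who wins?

D

E: 27·0 + 20·2 + 8·0 + 25·1 + 9·2 + 8·4 + 15·0 = 115
A: 27·3 + 20·1 + 8·3 + 25·3 + 9·3 + 8·2 + 15·2 = 273
B: 27·4 + 20·4 + 8·2 + 25·0 + 9·4 + 8·0 + 15·3 = 285
C: 27·1 + 20·0 + 8·1 + 25·2 + 9·0 + 8·1 + 15·1 = 108
D: 27·2 + 20·3 + 8·4 + 25·4 + 9·1 + 8·3 + 15·4 = 339
D has the highest Borda score (339).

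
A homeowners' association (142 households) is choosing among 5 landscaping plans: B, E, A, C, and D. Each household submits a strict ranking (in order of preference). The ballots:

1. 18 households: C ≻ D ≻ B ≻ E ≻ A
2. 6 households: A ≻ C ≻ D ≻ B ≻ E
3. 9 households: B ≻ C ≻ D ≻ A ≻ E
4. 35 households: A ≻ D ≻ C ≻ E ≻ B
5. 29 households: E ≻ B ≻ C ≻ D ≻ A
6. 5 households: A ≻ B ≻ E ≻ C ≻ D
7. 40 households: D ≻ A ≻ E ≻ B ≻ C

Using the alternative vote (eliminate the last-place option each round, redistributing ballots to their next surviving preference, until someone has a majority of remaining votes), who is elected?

Round 1: B 9, E 29, A 46, C 18, D 40. Eliminate B.
Round 2: E 29, A 46, C 27, D 40. Eliminate C.
Round 3: E 29, A 46, D 67. Eliminate E.
Round 4: A 46, D 96. D has a majority.

D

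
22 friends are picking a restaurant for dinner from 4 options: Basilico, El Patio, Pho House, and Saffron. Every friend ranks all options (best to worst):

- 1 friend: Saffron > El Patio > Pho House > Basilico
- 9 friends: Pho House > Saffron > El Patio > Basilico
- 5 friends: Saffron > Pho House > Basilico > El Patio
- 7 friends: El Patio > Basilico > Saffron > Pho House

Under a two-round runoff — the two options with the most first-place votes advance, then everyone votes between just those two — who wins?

Round 1 first-place votes: Basilico 0, El Patio 7, Pho House 9, Saffron 6.
Pho House and El Patio advance.
Runoff: Pho House is preferred to El Patio by 14 voters; El Patio by 8.
Pho House wins the runoff.

Pho House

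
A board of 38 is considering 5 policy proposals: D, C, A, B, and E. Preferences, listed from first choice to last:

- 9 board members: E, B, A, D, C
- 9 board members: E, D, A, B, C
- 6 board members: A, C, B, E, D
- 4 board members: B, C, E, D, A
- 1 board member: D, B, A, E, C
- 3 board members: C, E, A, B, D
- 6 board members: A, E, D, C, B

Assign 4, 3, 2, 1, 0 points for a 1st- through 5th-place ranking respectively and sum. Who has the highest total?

E

D: 9·1 + 9·3 + 6·0 + 4·1 + 1·4 + 3·0 + 6·2 = 56
C: 9·0 + 9·0 + 6·3 + 4·3 + 1·0 + 3·4 + 6·1 = 48
A: 9·2 + 9·2 + 6·4 + 4·0 + 1·2 + 3·2 + 6·4 = 92
B: 9·3 + 9·1 + 6·2 + 4·4 + 1·3 + 3·1 + 6·0 = 70
E: 9·4 + 9·4 + 6·1 + 4·2 + 1·1 + 3·3 + 6·3 = 114
E has the highest Borda score (114).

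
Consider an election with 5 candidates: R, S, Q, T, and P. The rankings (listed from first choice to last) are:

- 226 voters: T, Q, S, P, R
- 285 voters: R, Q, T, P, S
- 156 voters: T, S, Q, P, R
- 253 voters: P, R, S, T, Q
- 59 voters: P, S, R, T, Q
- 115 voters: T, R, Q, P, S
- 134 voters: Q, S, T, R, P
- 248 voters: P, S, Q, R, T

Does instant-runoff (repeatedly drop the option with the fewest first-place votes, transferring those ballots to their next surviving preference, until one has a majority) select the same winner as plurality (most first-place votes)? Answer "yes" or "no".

no

Instant-runoff — R1 R 285, S 0, Q 134, T 497, P 560 (S out); R2 R 285, Q 134, T 497, P 560 (Q out); R3 R 285, T 631, P 560 (R out); R4 T 916, P 560 (T winner). Winner: T.
Plurality — first-place votes: R 285, S 0, Q 134, T 497, P 560. Winner: P.
The two methods disagree.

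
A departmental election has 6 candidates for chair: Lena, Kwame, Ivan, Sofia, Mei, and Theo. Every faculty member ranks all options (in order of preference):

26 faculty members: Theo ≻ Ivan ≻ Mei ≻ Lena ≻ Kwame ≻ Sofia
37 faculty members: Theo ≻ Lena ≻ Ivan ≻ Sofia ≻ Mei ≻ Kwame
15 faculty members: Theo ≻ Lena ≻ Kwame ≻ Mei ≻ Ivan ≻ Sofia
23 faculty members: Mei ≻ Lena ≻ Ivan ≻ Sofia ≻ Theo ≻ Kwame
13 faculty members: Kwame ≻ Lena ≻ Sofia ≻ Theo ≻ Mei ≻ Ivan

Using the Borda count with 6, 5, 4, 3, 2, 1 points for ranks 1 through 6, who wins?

Lena: 26·3 + 37·5 + 15·5 + 23·5 + 13·5 = 518
Kwame: 26·2 + 37·1 + 15·4 + 23·1 + 13·6 = 250
Ivan: 26·5 + 37·4 + 15·2 + 23·4 + 13·1 = 413
Sofia: 26·1 + 37·3 + 15·1 + 23·3 + 13·4 = 273
Mei: 26·4 + 37·2 + 15·3 + 23·6 + 13·2 = 387
Theo: 26·6 + 37·6 + 15·6 + 23·2 + 13·3 = 553
Theo has the highest Borda score (553).

Theo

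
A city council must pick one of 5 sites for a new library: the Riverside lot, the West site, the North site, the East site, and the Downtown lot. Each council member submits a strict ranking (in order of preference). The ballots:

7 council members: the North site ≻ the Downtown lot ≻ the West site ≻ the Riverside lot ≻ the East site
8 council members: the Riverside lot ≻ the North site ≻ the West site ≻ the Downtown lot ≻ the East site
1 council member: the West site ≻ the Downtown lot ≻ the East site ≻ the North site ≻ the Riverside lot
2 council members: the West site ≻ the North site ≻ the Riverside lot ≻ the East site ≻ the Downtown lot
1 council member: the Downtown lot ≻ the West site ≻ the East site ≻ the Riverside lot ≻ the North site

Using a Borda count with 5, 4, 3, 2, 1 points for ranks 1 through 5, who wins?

the North site

the Riverside lot: 7·2 + 8·5 + 1·1 + 2·3 + 1·2 = 63
the West site: 7·3 + 8·3 + 1·5 + 2·5 + 1·4 = 64
the North site: 7·5 + 8·4 + 1·2 + 2·4 + 1·1 = 78
the East site: 7·1 + 8·1 + 1·3 + 2·2 + 1·3 = 25
the Downtown lot: 7·4 + 8·2 + 1·4 + 2·1 + 1·5 = 55
the North site has the highest Borda score (78).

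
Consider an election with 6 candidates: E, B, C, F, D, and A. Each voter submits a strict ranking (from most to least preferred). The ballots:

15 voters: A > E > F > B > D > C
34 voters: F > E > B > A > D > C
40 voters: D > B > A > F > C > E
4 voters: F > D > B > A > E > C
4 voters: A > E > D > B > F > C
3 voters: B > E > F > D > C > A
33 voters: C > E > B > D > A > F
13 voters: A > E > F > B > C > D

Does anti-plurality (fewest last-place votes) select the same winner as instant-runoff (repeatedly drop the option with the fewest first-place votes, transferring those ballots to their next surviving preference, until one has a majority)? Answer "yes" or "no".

no

Anti-plurality — last-place votes: E 40, B 0, C 57, F 33, D 13, A 3. Winner: B.
Instant-runoff — R1 E 0, B 3, C 33, F 38, D 40, A 32 (E out); R2 B 3, C 33, F 38, D 40, A 32 (B out); R3 C 33, F 41, D 40, A 32 (A out); R4 C 33, F 69, D 44 (C out); R5 F 69, D 77 (D winner). Winner: D.
The two methods disagree.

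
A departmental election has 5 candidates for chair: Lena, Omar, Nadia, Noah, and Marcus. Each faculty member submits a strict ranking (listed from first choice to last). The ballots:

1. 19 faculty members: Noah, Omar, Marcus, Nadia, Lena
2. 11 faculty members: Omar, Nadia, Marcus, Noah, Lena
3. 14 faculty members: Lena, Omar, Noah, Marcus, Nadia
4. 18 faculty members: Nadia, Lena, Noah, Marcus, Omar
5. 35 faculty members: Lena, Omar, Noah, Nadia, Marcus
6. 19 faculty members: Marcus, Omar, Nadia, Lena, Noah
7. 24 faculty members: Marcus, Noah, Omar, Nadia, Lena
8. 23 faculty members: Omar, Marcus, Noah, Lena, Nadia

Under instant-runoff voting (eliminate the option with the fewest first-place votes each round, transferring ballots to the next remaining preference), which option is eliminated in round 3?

Marcus

Round 1: Lena 49, Omar 34, Nadia 18, Noah 19, Marcus 43. Eliminate Nadia.
Round 2: Lena 67, Omar 34, Noah 19, Marcus 43. Eliminate Noah.
Round 3: Lena 67, Omar 53, Marcus 43. Eliminate Marcus.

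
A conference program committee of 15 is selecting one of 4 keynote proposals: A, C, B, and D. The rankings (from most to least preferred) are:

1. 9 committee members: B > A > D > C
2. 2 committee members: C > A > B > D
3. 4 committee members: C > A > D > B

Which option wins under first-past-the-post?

B

First-place votes: A 0, C 6, B 9, D 0.
B has the most first-place votes.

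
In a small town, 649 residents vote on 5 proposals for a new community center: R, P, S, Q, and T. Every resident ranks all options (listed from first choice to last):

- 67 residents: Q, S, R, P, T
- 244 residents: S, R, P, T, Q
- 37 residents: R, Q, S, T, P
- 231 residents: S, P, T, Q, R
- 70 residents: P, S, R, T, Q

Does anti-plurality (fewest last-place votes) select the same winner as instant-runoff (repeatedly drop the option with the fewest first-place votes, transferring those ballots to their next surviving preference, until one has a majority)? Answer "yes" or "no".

Anti-plurality — last-place votes: R 231, P 37, S 0, Q 314, T 67. Winner: S.
Instant-runoff — R1 R 37, P 70, S 475, Q 67, T 0 (S winner). Winner: S.
The two methods agree.

yes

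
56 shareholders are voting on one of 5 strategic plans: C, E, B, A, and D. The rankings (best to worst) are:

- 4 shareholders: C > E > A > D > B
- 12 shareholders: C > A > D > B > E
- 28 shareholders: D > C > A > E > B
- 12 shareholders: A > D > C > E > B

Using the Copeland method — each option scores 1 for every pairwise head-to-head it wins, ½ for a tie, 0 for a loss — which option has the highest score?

C: beats E, B, and A; loses to D → score 3.
E: beats B; loses to C, A, and D → score 1.
B: loses to C, E, A, and D → score 0.
A: beats E and B; ties D; loses to C → score 2.5.
D: beats C, E, and B; ties A → score 3.5.
D has the best pairwise record.

D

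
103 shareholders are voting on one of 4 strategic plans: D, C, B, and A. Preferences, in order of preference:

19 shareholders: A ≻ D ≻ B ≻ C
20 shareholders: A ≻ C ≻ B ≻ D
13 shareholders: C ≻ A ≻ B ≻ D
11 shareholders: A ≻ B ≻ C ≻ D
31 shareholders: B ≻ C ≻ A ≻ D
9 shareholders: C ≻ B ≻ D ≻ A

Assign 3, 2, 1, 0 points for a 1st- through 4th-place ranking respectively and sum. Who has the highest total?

D: 19·2 + 20·0 + 13·0 + 11·0 + 31·0 + 9·1 = 47
C: 19·0 + 20·2 + 13·3 + 11·1 + 31·2 + 9·3 = 179
B: 19·1 + 20·1 + 13·1 + 11·2 + 31·3 + 9·2 = 185
A: 19·3 + 20·3 + 13·2 + 11·3 + 31·1 + 9·0 = 207
A has the highest Borda score (207).

A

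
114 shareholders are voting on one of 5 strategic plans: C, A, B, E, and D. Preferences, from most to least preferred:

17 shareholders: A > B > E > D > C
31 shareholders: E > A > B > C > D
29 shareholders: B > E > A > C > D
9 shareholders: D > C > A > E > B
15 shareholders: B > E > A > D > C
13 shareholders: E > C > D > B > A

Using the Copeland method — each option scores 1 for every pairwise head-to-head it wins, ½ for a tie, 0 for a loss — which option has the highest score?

B

C: beats D; loses to A, B, and E → score 1.
A: beats C and D; ties B; loses to E → score 2.5.
B: beats C, E, and D; ties A → score 3.5.
E: beats C, A, and D; loses to B → score 3.
D: loses to C, A, B, and E → score 0.
B has the best pairwise record.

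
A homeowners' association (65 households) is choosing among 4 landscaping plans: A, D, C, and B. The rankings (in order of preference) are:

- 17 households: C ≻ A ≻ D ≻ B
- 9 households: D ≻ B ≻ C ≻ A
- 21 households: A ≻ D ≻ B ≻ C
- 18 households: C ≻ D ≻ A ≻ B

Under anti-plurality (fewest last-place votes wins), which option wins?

D

Last-place votes: A 9, D 0, C 21, B 35.
D is ranked last by the fewest voters, so D wins.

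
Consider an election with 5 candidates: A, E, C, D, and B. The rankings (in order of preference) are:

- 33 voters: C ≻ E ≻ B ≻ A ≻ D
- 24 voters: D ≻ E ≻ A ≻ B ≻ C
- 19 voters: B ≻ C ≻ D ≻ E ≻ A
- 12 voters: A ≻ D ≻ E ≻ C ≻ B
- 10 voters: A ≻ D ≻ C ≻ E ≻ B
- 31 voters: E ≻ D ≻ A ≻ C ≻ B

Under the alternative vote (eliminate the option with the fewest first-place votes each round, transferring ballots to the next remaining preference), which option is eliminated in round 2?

Round 1: A 22, E 31, C 33, D 24, B 19. Eliminate B.
Round 2: A 22, E 31, C 52, D 24. Eliminate A.

A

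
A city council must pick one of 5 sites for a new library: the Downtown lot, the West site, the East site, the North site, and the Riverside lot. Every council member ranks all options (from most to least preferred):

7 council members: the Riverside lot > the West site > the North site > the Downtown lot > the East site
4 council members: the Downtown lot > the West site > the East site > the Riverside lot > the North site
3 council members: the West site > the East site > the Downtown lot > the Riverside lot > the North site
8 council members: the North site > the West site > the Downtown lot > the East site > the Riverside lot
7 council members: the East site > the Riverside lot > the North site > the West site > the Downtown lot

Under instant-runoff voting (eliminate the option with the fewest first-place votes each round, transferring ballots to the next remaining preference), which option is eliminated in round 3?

Round 1: the Downtown lot 4, the West site 3, the East site 7, the North site 8, the Riverside lot 7. Eliminate the West site.
Round 2: the Downtown lot 4, the East site 10, the North site 8, the Riverside lot 7. Eliminate the Downtown lot.
Round 3: the East site 14, the North site 8, the Riverside lot 7. Eliminate the Riverside lot.

the Riverside lot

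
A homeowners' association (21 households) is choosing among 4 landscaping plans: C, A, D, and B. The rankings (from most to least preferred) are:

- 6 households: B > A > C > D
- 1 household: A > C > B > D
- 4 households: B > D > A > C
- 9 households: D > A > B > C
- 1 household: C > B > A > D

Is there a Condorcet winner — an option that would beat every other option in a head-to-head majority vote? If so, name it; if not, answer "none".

B

B vs C: 19–2 for B.
B vs A: 11–10 for B.
B vs D: 12–9 for B.
B beats every other option head-to-head.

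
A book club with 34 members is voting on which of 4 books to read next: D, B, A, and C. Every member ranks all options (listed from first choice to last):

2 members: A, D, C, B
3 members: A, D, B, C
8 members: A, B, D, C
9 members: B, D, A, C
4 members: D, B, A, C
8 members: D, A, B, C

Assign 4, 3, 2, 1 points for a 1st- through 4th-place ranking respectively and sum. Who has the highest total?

D: 2·3 + 3·3 + 8·2 + 9·3 + 4·4 + 8·4 = 106
B: 2·1 + 3·2 + 8·3 + 9·4 + 4·3 + 8·2 = 96
A: 2·4 + 3·4 + 8·4 + 9·2 + 4·2 + 8·3 = 102
C: 2·2 + 3·1 + 8·1 + 9·1 + 4·1 + 8·1 = 36
D has the highest Borda score (106).

D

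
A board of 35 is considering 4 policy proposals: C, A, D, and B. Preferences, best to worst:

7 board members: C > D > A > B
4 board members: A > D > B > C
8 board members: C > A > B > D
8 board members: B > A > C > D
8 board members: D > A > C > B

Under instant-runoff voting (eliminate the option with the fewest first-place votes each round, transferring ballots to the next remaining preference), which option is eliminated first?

A

Round 1: C 15, A 4, D 8, B 8. Eliminate A.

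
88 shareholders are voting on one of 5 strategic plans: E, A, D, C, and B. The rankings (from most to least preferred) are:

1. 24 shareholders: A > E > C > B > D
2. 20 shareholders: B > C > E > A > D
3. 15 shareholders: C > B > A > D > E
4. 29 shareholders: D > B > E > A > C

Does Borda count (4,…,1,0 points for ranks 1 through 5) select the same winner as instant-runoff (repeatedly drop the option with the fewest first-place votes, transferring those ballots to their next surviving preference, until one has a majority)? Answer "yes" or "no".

Borda — scores: E 170, A 175, D 131, C 168, B 236. Winner: B.
Instant-runoff — R1 E 0, A 24, D 29, C 15, B 20 (E out); R2 A 24, D 29, C 15, B 20 (C out); R3 A 24, D 29, B 35 (A out); R4 D 29, B 59 (B winner). Winner: B.
The two methods agree.

yes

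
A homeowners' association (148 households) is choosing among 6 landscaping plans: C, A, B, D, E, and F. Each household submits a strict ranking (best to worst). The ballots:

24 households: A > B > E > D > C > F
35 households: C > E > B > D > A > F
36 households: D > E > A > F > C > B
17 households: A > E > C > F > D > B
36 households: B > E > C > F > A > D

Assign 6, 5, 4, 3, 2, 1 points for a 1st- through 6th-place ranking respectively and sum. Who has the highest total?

C: 24·2 + 35·6 + 36·2 + 17·4 + 36·4 = 542
A: 24·6 + 35·2 + 36·4 + 17·6 + 36·2 = 532
B: 24·5 + 35·4 + 36·1 + 17·1 + 36·6 = 529
D: 24·3 + 35·3 + 36·6 + 17·2 + 36·1 = 463
E: 24·4 + 35·5 + 36·5 + 17·5 + 36·5 = 716
F: 24·1 + 35·1 + 36·3 + 17·3 + 36·3 = 326
E has the highest Borda score (716).

E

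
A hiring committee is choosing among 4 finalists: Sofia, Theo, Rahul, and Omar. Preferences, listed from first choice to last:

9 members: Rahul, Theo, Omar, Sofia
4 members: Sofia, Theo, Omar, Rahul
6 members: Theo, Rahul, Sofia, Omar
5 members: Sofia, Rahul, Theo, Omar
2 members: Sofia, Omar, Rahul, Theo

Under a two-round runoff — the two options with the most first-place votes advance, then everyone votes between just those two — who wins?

Round 1 first-place votes: Sofia 11, Theo 6, Rahul 9, Omar 0.
Sofia and Rahul advance.
Runoff: Sofia is preferred to Rahul by 11 voters; Rahul by 15.
Rahul wins the runoff.

Rahul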